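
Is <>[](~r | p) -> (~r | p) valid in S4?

Tableau for the negation ~(<>[](~r | p) -> (~r | p)):
1. ~(<>[](~r | p) -> (~r | p)), u
2. <>[](~r | p), u
3. ~(~r | p), u
4. r, u
5. ~p, u
6. [](~r | p), v
7. ~r | p, v
8. p, v
Accessibility: uRu, uRv, vRv
The negation has an open branch (countermodel exists).

Not valid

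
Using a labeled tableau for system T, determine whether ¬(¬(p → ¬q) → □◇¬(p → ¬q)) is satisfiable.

1. ¬(¬(p → ¬q) → □◇¬(p → ¬q)), w0
2. ¬(p → ¬q), w0   [¬→-rule on 1]
3. ¬□◇¬(p → ¬q), w0   [¬→-rule on 1]
4. p, w0   [¬→-rule on 2]
5. q, w0   [¬→-rule on 2]
6. ¬◇¬(p → ¬q), w1   [¬□-rule on 3: fresh world w1, w0Rw1]
7. p → ¬q, w1   [¬◇-rule on 6 via w1Rw1]
8. ¬q, w1   [→-rule on 7 (branches; this branch)]
Accessibility: w0Rw0, w0Rw1, w1Rw1

Yes, satisfiable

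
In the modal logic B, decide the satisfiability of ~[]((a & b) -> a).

1. ~[]((a & b) -> a), 0
2. ~((a & b) -> a), 1
3. a & b, 1
4. ~a, 1
5. a, 1
6. b, 1
Accessibility: 0R0, 0R1, 1R0, 1R1
Branch closes: a and ~a both at 1.
(One branch shown.) All branches close.

Unsatisfiable (every branch closes)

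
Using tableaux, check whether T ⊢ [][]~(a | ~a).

Tableau for the negation ~[][]~(a | ~a):
1. ~[][]~(a | ~a), w0
2. ~[]~(a | ~a), w1   [~[]-rule on 1: fresh world w1, w0Rw1]
3. a | ~a, w2   [~[]-rule on 2: fresh world w2, w1Rw2]
4. ~a, w2   [|-rule on 3 (branches; this branch)]
Accessibility: w0Rw0, w0Rw1, w1Rw1, w1Rw2, w2Rw2
The negation has an open branch (countermodel exists).

Not valid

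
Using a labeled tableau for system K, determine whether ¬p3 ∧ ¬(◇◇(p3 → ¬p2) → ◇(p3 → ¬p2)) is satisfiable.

1. ¬p3 ∧ ¬(◇◇(p3 → ¬p2) → ◇(p3 → ¬p2)), u
2. ¬p3, u
3. ¬(◇◇(p3 → ¬p2) → ◇(p3 → ¬p2)), u
4. ◇◇(p3 → ¬p2), u
5. ¬◇(p3 → ¬p2), u
6. ◇(p3 → ¬p2), v
7. ¬(p3 → ¬p2), v
8. p3, v
9. p2, v
10. p3 → ¬p2, w
11. ¬p2, w
Accessibility: uRv, vRw

Satisfiable (open branch found)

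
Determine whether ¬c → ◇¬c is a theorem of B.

Valid

Tableau for the negation ¬(¬c → ◇¬c):
1. ¬(¬c → ◇¬c), w0
2. ¬c, w0   [¬→-rule on 1]
3. ¬◇¬c, w0   [¬→-rule on 1]
4. c, w0   [¬◇-rule on 3 via w0Rw0]
Accessibility: w0Rw0
Branch closes: c and ¬c both at w0.
All branches of the negation close; one closing branch shown above.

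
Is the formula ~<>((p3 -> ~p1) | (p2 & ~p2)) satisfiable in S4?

Satisfiable (open branch found)

1. ~<>((p3 -> ~p1) | (p2 & ~p2)), u
2. ~((p3 -> ~p1) | (p2 & ~p2)), u
3. ~(p3 -> ~p1), u
4. ~(p2 & ~p2), u
5. p3, u
6. p1, u
7. p2, u
Accessibility: uRu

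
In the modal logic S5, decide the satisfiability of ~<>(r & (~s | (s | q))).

1. ~<>(r & (~s | (s | q))), 0
2. ~(r & (~s | (s | q))), 0   [~<>-rule on 1 via 0R0]
3. ~r, 0   [~&-rule on 2 (branches; this branch)]
Accessibility: 0R0

Satisfiable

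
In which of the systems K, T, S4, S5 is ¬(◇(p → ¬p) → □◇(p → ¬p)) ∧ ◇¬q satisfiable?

S5-tableau for the formula:
1. ¬(◇(p → ¬p) → □◇(p → ¬p)) ∧ ◇¬q, w0
2. ¬(◇(p → ¬p) → □◇(p → ¬p)), w0   [∧-rule on 1]
3. ◇¬q, w0   [∧-rule on 1]
4. ◇(p → ¬p), w0   [¬→-rule on 2]
5. ¬□◇(p → ¬p), w0   [¬→-rule on 2]
6. ¬q, w1   [◇-rule on 3: fresh world w1, w0Rw1]
7. p → ¬p, w2   [◇-rule on 4: fresh world w2, w0Rw2]
8. ¬p, w2   [→-rule on 7 (branches; this branch)]
9. ¬◇(p → ¬p), w3   [¬□-rule on 5: fresh world w3, w0Rw3]
10. ¬(p → ¬p), w0   [¬◇-rule on 9 via w3Rw0]
11. p, w0   [¬→-rule on 10]
12. ¬(p → ¬p), w1   [¬◇-rule on 9 via w3Rw1]
13. p, w1   [¬→-rule on 12]
14. ¬(p → ¬p), w2   [¬◇-rule on 9 via w3Rw2]
15. p, w2   [¬→-rule on 14]
Accessibility: w0Rw0, w0Rw1, w0Rw2, w0Rw3, w1Rw0, w1Rw1, w1Rw2, w1Rw3, w2Rw0, w2Rw1, w2Rw2, w2Rw3, w3Rw0, w3Rw1, w3Rw2, w3Rw3
Branch closes: p and ¬p both at w2.
Every branch closes (one shown): unsatisfiable in S5.
S4-tableau for the formula:
1. ¬(◇(p → ¬p) → □◇(p → ¬p)) ∧ ◇¬q, w0
2. ¬(◇(p → ¬p) → □◇(p → ¬p)), w0   [∧-rule on 1]
3. ◇¬q, w0   [∧-rule on 1]
4. ◇(p → ¬p), w0   [¬→-rule on 2]
5. ¬□◇(p → ¬p), w0   [¬→-rule on 2]
6. ¬q, w1   [◇-rule on 3: fresh world w1, w0Rw1]
7. p → ¬p, w2   [◇-rule on 4: fresh world w2, w0Rw2]
8. ¬p, w2   [→-rule on 7 (branches; this branch)]
9. ¬◇(p → ¬p), w3   [¬□-rule on 5: fresh world w3, w0Rw3]
10. ¬(p → ¬p), w3   [¬◇-rule on 9 via w3Rw3]
11. p, w3   [¬→-rule on 10]
Accessibility: w0Rw0, w0Rw1, w0Rw2, w0Rw3, w1Rw1, w2Rw2, w3Rw3
Complete open branch: satisfiable in S4, hence also in K, T (this S4-model is also a K-model and a T-model).

K, T, S4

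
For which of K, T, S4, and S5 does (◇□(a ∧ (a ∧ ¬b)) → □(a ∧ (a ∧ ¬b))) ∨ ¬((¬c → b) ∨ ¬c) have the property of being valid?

S5

S5-tableau for the negation ¬((◇□(a ∧ (a ∧ ¬b)) → □(a ∧ (a ∧ ¬b))) ∨ ¬((¬c → b) ∨ ¬c)):
1. ¬((◇□(a ∧ (a ∧ ¬b)) → □(a ∧ (a ∧ ¬b))) ∨ ¬((¬c → b) ∨ ¬c)), w0
2. ¬(◇□(a ∧ (a ∧ ¬b)) → □(a ∧ (a ∧ ¬b))), w0   [¬∨-rule on 1]
3. (¬c → b) ∨ ¬c, w0   [¬∨-rule on 1]
4. ◇□(a ∧ (a ∧ ¬b)), w0   [¬→-rule on 2]
5. ¬□(a ∧ (a ∧ ¬b)), w0   [¬→-rule on 2]
6. ¬c → b, w0   [∨-rule on 3 (branches; this branch)]
7. c, w0   [→-rule on 6 (branches; this branch)]
8. □(a ∧ (a ∧ ¬b)), w1   [◇-rule on 4: fresh world w1, w0Rw1]
9. a ∧ (a ∧ ¬b), w0   [□-rule on 8 via w1Rw0]
10. a, w0   [∧-rule on 9]
11. a ∧ ¬b, w0   [∧-rule on 9]
12. ¬b, w0   [∧-rule on 11]
13. a ∧ (a ∧ ¬b), w1   [□-rule on 8 via w1Rw1]
14. a, w1   [∧-rule on 13]
15. a ∧ ¬b, w1   [∧-rule on 13]
16. ¬b, w1   [∧-rule on 15]
17. ¬(a ∧ (a ∧ ¬b)), w2   [¬□-rule on 5: fresh world w2, w0Rw2]
18. a ∧ (a ∧ ¬b), w2   [□-rule on 8 via w1Rw2]
19. a, w2   [∧-rule on 18]
20. a ∧ ¬b, w2   [∧-rule on 18]
21. ¬b, w2   [∧-rule on 20]
22. ¬(a ∧ ¬b), w2   [¬∧-rule on 17 (branches; this branch)]
23. b, w2   [¬∧-rule on 22 (branches; this branch)]
Accessibility: w0Rw0, w0Rw1, w0Rw2, w1Rw0, w1Rw1, w1Rw2, w2Rw0, w2Rw1, w2Rw2
Branch closes: b and ¬b both at w2.
Every branch closes (one shown): valid in S5.
S4-tableau for the negation ¬((◇□(a ∧ (a ∧ ¬b)) → □(a ∧ (a ∧ ¬b))) ∨ ¬((¬c → b) ∨ ¬c)):
1. ¬((◇□(a ∧ (a ∧ ¬b)) → □(a ∧ (a ∧ ¬b))) ∨ ¬((¬c → b) ∨ ¬c)), w0
2. ¬(◇□(a ∧ (a ∧ ¬b)) → □(a ∧ (a ∧ ¬b))), w0   [¬∨-rule on 1]
3. (¬c → b) ∨ ¬c, w0   [¬∨-rule on 1]
4. ◇□(a ∧ (a ∧ ¬b)), w0   [¬→-rule on 2]
5. ¬□(a ∧ (a ∧ ¬b)), w0   [¬→-rule on 2]
6. ¬c, w0   [∨-rule on 3 (branches; this branch)]
7. □(a ∧ (a ∧ ¬b)), w1   [◇-rule on 4: fresh world w1, w0Rw1]
8. a ∧ (a ∧ ¬b), w1   [□-rule on 7 via w1Rw1]
9. a, w1   [∧-rule on 8]
10. a ∧ ¬b, w1   [∧-rule on 8]
11. ¬b, w1   [∧-rule on 10]
12. ¬(a ∧ (a ∧ ¬b)), w2   [¬□-rule on 5: fresh world w2, w0Rw2]
13. ¬(a ∧ ¬b), w2   [¬∧-rule on 12 (branches; this branch)]
14. b, w2   [¬∧-rule on 13 (branches; this branch)]
Accessibility: w0Rw0, w0Rw1, w0Rw2, w1Rw1, w2Rw2
Complete open branch: countermodel on an S4-frame, so not valid in S4, nor in K, T (the same frame is also a K-frame and a T-frame).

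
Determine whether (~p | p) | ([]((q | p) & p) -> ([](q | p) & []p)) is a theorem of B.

Tableau for the negation ~((~p | p) | ([]((q | p) & p) -> ([](q | p) & []p))):
1. ~((~p | p) | ([]((q | p) & p) -> ([](q | p) & []p))), w0
2. ~(~p | p), w0   [~|-rule on 1]
3. ~([]((q | p) & p) -> ([](q | p) & []p)), w0   [~|-rule on 1]
4. p, w0   [~|-rule on 2]
5. ~p, w0   [~|-rule on 2]
Accessibility: w0Rw0
Branch closes: p and ~p both at w0.
Every branch of the negation's tableau closes; the branch above is one of them.

Valid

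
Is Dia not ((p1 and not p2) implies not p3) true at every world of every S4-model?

Tableau for the negation not Dia not ((p1 and not p2) implies not p3):
1. not Dia not ((p1 and not p2) implies not p3), u
2. (p1 and not p2) implies not p3, u
3. not p3, u
Accessibility: uRu
The negation has an open branch (countermodel exists).

Invalid (countermodel exists)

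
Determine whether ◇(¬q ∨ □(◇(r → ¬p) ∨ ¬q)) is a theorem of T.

Invalid (countermodel exists)

Tableau for the negation ¬◇(¬q ∨ □(◇(r → ¬p) ∨ ¬q)):
1. ¬◇(¬q ∨ □(◇(r → ¬p) ∨ ¬q)), 0
2. ¬(¬q ∨ □(◇(r → ¬p) ∨ ¬q)), 0
3. q, 0
4. ¬□(◇(r → ¬p) ∨ ¬q), 0
5. ¬(◇(r → ¬p) ∨ ¬q), 1
6. ¬◇(r → ¬p), 1
7. q, 1
8. ¬(¬q ∨ □(◇(r → ¬p) ∨ ¬q)), 1
9. ¬□(◇(r → ¬p) ∨ ¬q), 1
10. ¬(r → ¬p), 1
11. r, 1
12. p, 1
13. ¬(◇(r → ¬p) ∨ ¬q), 2
14. ¬◇(r → ¬p), 2
15. q, 2
16. ¬(r → ¬p), 2
17. r, 2
18. p, 2
Accessibility: 0R0, 0R1, 1R1, 1R2, 2R2
The negation has an open branch (countermodel exists).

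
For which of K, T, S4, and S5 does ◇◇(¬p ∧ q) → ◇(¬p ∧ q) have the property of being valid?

S4-tableau for the negation ¬(◇◇(¬p ∧ q) → ◇(¬p ∧ q)):
1. ¬(◇◇(¬p ∧ q) → ◇(¬p ∧ q)), u
2. ◇◇(¬p ∧ q), u
3. ¬◇(¬p ∧ q), u
4. ¬(¬p ∧ q), u
5. ¬q, u
6. ◇(¬p ∧ q), v
7. ¬(¬p ∧ q), v
8. ¬q, v
9. ¬p ∧ q, w
10. ¬p, w
11. q, w
12. ¬(¬p ∧ q), w
13. ¬q, w
Accessibility: uRu, uRv, uRw, vRv, vRw, wRw
Branch closes: q and ¬q both at w.
Every branch closes (one shown): valid in S4, hence also in S5 (every theorem of S4 is a theorem of S5).
T-tableau for the negation ¬(◇◇(¬p ∧ q) → ◇(¬p ∧ q)):
1. ¬(◇◇(¬p ∧ q) → ◇(¬p ∧ q)), u
2. ◇◇(¬p ∧ q), u
3. ¬◇(¬p ∧ q), u
4. ¬(¬p ∧ q), u
5. ¬q, u
6. ◇(¬p ∧ q), v
7. ¬(¬p ∧ q), v
8. ¬q, v
9. ¬p ∧ q, w
10. ¬p, w
11. q, w
Accessibility: uRu, uRv, vRv, vRw, wRw
Complete open branch: countermodel on a T-frame, so not valid in T, nor in K (the same frame is also a K-frame).

S4, S5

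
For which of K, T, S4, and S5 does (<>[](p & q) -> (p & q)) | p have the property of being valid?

S5

S4-tableau for the negation ~((<>[](p & q) -> (p & q)) | p):
1. ~((<>[](p & q) -> (p & q)) | p), u
2. ~(<>[](p & q) -> (p & q)), u
3. ~p, u
4. <>[](p & q), u
5. ~(p & q), u
6. ~q, u
7. [](p & q), v
8. p & q, v
9. p, v
10. q, v
Accessibility: uRu, uRv, vRv
Complete open branch: countermodel on an S4-frame, so not valid in S4, nor in K, T (the same frame is also a K-frame and a T-frame).
S5-tableau for the negation ~((<>[](p & q) -> (p & q)) | p):
1. ~((<>[](p & q) -> (p & q)) | p), u
2. ~(<>[](p & q) -> (p & q)), u
3. ~p, u
4. <>[](p & q), u
5. ~(p & q), u
6. ~q, u
7. [](p & q), v
8. p & q, u
9. p, u
10. q, u
Accessibility: uRu, uRv, vRu, vRv
Branch closes: p and ~p both at u.
Every branch closes (one shown): valid in S5.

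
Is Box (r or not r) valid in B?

Yes, valid

Tableau for the negation not Box (r or not r):
1. not Box (r or not r), 0
2. not (r or not r), 1   [neg-Box-rule on 1: fresh world 1, 0R1]
3. not r, 1   [neg-or-rule on 2]
4. r, 1   [neg-or-rule on 2]
Accessibility: 0R0, 0R1, 1R0, 1R1
Branch closes: r and not r both at 1.
Every branch of the negation's tableau closes; the branch above is one of them.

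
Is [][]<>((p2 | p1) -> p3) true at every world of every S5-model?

Tableau for the negation ~[][]<>((p2 | p1) -> p3):
1. ~[][]<>((p2 | p1) -> p3), w0
2. ~[]<>((p2 | p1) -> p3), w1
3. ~<>((p2 | p1) -> p3), w2
4. ~((p2 | p1) -> p3), w0
5. p2 | p1, w0
6. ~p3, w0
7. ~((p2 | p1) -> p3), w1
8. p2 | p1, w1
9. ~p3, w1
10. ~((p2 | p1) -> p3), w2
11. p2 | p1, w2
12. ~p3, w2
13. p1, w0
14. p1, w1
15. p1, w2
Accessibility: w0Rw0, w0Rw1, w0Rw2, w1Rw0, w1Rw1, w1Rw2, w2Rw0, w2Rw1, w2Rw2
The negation has an open branch (countermodel exists).

Not valid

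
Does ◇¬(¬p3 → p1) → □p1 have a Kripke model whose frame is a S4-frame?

1. ◇¬(¬p3 → p1) → □p1, w0
2. □p1, w0
3. p1, w0
Accessibility: w0Rw0

Satisfiable (open branch found)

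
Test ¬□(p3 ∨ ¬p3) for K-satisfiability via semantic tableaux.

No, unsatisfiable

1. ¬□(p3 ∨ ¬p3), u
2. ¬(p3 ∨ ¬p3), v
3. ¬p3, v
4. p3, v
Accessibility: uRv
Branch closes: p3 and ¬p3 both at v.
(One branch shown.) All branches close.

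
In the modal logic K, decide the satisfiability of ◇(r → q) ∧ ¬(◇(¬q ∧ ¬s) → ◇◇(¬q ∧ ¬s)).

Satisfiable

1. ◇(r → q) ∧ ¬(◇(¬q ∧ ¬s) → ◇◇(¬q ∧ ¬s)), w0
2. ◇(r → q), w0
3. ¬(◇(¬q ∧ ¬s) → ◇◇(¬q ∧ ¬s)), w0
4. ◇(¬q ∧ ¬s), w0
5. ¬◇◇(¬q ∧ ¬s), w0
6. r → q, w1
7. ¬◇(¬q ∧ ¬s), w1
8. q, w1
9. ¬q ∧ ¬s, w2
10. ¬q, w2
11. ¬s, w2
12. ¬◇(¬q ∧ ¬s), w2
Accessibility: w0Rw1, w0Rw2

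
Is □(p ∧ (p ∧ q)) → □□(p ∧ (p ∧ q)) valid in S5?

Tableau for the negation ¬(□(p ∧ (p ∧ q)) → □□(p ∧ (p ∧ q))):
1. ¬(□(p ∧ (p ∧ q)) → □□(p ∧ (p ∧ q))), 0
2. □(p ∧ (p ∧ q)), 0   [¬→-rule on 1]
3. ¬□□(p ∧ (p ∧ q)), 0   [¬→-rule on 1]
4. p ∧ (p ∧ q), 0   [□-rule on 2 via 0R0]
5. p, 0   [∧-rule on 4]
6. p ∧ q, 0   [∧-rule on 4]
7. q, 0   [∧-rule on 6]
8. ¬□(p ∧ (p ∧ q)), 1   [¬□-rule on 3: fresh world 1, 0R1]
9. p ∧ (p ∧ q), 1   [□-rule on 2 via 0R1]
10. p, 1   [∧-rule on 9]
11. p ∧ q, 1   [∧-rule on 9]
12. q, 1   [∧-rule on 11]
13. ¬(p ∧ (p ∧ q)), 2   [¬□-rule on 8: fresh world 2, 1R2]
14. p ∧ (p ∧ q), 2   [□-rule on 2 via 0R2]
15. p, 2   [∧-rule on 14]
16. p ∧ q, 2   [∧-rule on 14]
17. q, 2   [∧-rule on 16]
18. ¬(p ∧ q), 2   [¬∧-rule on 13 (branches; this branch)]
19. ¬q, 2   [¬∧-rule on 18 (branches; this branch)]
Accessibility: 0R0, 0R1, 0R2, 1R0, 1R1, 1R2, 2R0, 2R1, 2R2
Branch closes: q and ¬q both at 2.
Every branch of the negation's tableau closes; the branch above is one of them.

Yes, valid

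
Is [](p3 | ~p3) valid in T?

Valid

Tableau for the negation ~[](p3 | ~p3):
1. ~[](p3 | ~p3), w0
2. ~(p3 | ~p3), w1   [~[]-rule on 1: fresh world w1, w0Rw1]
3. ~p3, w1   [~|-rule on 2]
4. p3, w1   [~|-rule on 2]
Accessibility: w0Rw0, w0Rw1, w1Rw1
Branch closes: p3 and ~p3 both at w1.
All branches of the negation close; one closing branch shown above.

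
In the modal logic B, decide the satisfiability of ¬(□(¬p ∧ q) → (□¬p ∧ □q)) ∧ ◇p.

Unsatisfiable

1. ¬(□(¬p ∧ q) → (□¬p ∧ □q)) ∧ ◇p, 0
2. ¬(□(¬p ∧ q) → (□¬p ∧ □q)), 0
3. ◇p, 0
4. □(¬p ∧ q), 0
5. ¬(□¬p ∧ □q), 0
6. ¬p ∧ q, 0
7. ¬p, 0
8. q, 0
9. ¬□q, 0
10. p, 1
11. ¬p ∧ q, 1
12. ¬p, 1
13. q, 1
Accessibility: 0R0, 0R1, 1R0, 1R1
Branch closes: p and ¬p both at 1.
Every branch closes; the branch above is one of them.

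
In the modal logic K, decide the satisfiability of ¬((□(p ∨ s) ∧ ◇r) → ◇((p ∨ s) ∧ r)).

Unsatisfiable

1. ¬((□(p ∨ s) ∧ ◇r) → ◇((p ∨ s) ∧ r)), w0
2. □(p ∨ s) ∧ ◇r, w0   [¬→-rule on 1]
3. ¬◇((p ∨ s) ∧ r), w0   [¬→-rule on 1]
4. □(p ∨ s), w0   [∧-rule on 2]
5. ◇r, w0   [∧-rule on 2]
6. r, w1   [◇-rule on 5: fresh world w1, w0Rw1]
7. ¬((p ∨ s) ∧ r), w1   [¬◇-rule on 3 via w0Rw1]
8. p ∨ s, w1   [□-rule on 4 via w0Rw1]
9. ¬(p ∨ s), w1   [¬∧-rule on 7 (branches; this branch)]
10. ¬p, w1   [¬∨-rule on 9]
11. ¬s, w1   [¬∨-rule on 9]
12. s, w1   [∨-rule on 8 (branches; this branch)]
Accessibility: w0Rw1
Branch closes: s and ¬s both at w1.
All branches of the tableau close; one closing branch shown above.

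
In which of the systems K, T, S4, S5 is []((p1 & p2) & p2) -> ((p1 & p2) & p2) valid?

K-tableau for the negation ~([]((p1 & p2) & p2) -> ((p1 & p2) & p2)):
1. ~([]((p1 & p2) & p2) -> ((p1 & p2) & p2)), w0
2. []((p1 & p2) & p2), w0
3. ~((p1 & p2) & p2), w0
4. ~p2, w0
Complete open branch: countermodel on a K-frame, so not valid in K.
T-tableau for the negation ~([]((p1 & p2) & p2) -> ((p1 & p2) & p2)):
1. ~([]((p1 & p2) & p2) -> ((p1 & p2) & p2)), w0
2. []((p1 & p2) & p2), w0
3. ~((p1 & p2) & p2), w0
4. (p1 & p2) & p2, w0
5. p1 & p2, w0
6. p2, w0
7. p1, w0
8. ~(p1 & p2), w0
9. ~p2, w0
Accessibility: w0Rw0
Branch closes: p2 and ~p2 both at w0.
Every branch closes (one shown): valid in T, hence also in S4, S5 (every theorem of T is a theorem of S4 and S5).

T, S4, S5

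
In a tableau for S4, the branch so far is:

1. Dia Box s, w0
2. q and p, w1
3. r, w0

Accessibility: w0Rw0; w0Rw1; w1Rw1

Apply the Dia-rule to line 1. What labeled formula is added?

a fresh world w2 with w0Rw2, and Box s at w2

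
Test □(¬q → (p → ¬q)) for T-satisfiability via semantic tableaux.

Satisfiable

1. □(¬q → (p → ¬q)), u
2. ¬q → (p → ¬q), u
3. p → ¬q, u
4. ¬q, u
Accessibility: uRu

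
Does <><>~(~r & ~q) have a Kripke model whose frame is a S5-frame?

Satisfiable (open branch found)

1. <><>~(~r & ~q), 0
2. <>~(~r & ~q), 1
3. ~(~r & ~q), 2
4. q, 2
Accessibility: 0R0, 0R1, 0R2, 1R0, 1R1, 1R2, 2R0, 2R1, 2R2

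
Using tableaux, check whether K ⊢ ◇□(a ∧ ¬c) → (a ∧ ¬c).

Tableau for the negation ¬(◇□(a ∧ ¬c) → (a ∧ ¬c)):
1. ¬(◇□(a ∧ ¬c) → (a ∧ ¬c)), w0
2. ◇□(a ∧ ¬c), w0
3. ¬(a ∧ ¬c), w0
4. c, w0
5. □(a ∧ ¬c), w1
Accessibility: w0Rw1
The negation has an open branch (countermodel exists).

Invalid (countermodel exists)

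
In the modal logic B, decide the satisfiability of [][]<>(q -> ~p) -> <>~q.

1. [][]<>(q -> ~p) -> <>~q, w0
2. <>~q, w0
3. ~q, w1
Accessibility: w0Rw0, w0Rw1, w1Rw0, w1Rw1

Satisfiable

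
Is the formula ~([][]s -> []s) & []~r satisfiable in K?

Satisfiable

1. ~([][]s -> []s) & []~r, 0
2. ~([][]s -> []s), 0
3. []~r, 0
4. [][]s, 0
5. ~[]s, 0
6. ~s, 1
7. ~r, 1
8. []s, 1
Accessibility: 0R1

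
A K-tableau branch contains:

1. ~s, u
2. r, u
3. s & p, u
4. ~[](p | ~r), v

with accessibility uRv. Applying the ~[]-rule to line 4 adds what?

a fresh world w with vRw, and ~(p | ~r) at w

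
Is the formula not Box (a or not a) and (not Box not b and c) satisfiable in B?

Unsatisfiable

1. not Box (a or not a) and (not Box not b and c), w0
2. not Box (a or not a), w0   [and-rule on 1]
3. not Box not b and c, w0   [and-rule on 1]
4. not Box not b, w0   [and-rule on 3]
5. c, w0   [and-rule on 3]
6. not (a or not a), w1   [neg-Box-rule on 2: fresh world w1, w0Rw1]
7. not a, w1   [neg-or-rule on 6]
8. a, w1   [neg-or-rule on 6]
Accessibility: w0Rw0, w0Rw1, w1Rw0, w1Rw1
Branch closes: a and not a both at w1.
(One branch shown.) All branches close.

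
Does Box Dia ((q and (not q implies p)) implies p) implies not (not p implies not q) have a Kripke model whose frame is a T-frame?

Yes, satisfiable

1. Box Dia ((q and (not q implies p)) implies p) implies not (not p implies not q), w0
2. not (not p implies not q), w0   [implies-rule on 1 (branches; this branch)]
3. not p, w0   [neg-implies-rule on 2]
4. q, w0   [neg-implies-rule on 2]
Accessibility: w0Rw0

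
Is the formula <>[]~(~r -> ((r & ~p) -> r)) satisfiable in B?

1. <>[]~(~r -> ((r & ~p) -> r)), 0
2. []~(~r -> ((r & ~p) -> r)), 1   [<>-rule on 1: fresh world 1, 0R1]
3. ~(~r -> ((r & ~p) -> r)), 0   [[]-rule on 2 via 1R0]
4. ~r, 0   [~->-rule on 3]
5. ~((r & ~p) -> r), 0   [~->-rule on 3]
6. r & ~p, 0   [~->-rule on 5]
7. r, 0   [&-rule on 6]
8. ~p, 0   [&-rule on 6]
Accessibility: 0R0, 0R1, 1R0, 1R1
Branch closes: r and ~r both at 0.
All branches of the tableau close; one closing branch shown above.

Unsatisfiable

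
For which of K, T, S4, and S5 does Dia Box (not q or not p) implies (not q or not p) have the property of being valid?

S5

S5-tableau for the negation not (Dia Box (not q or not p) implies (not q or not p)):
1. not (Dia Box (not q or not p) implies (not q or not p)), w0
2. Dia Box (not q or not p), w0   [neg-implies-rule on 1]
3. not (not q or not p), w0   [neg-implies-rule on 1]
4. q, w0   [neg-or-rule on 3]
5. p, w0   [neg-or-rule on 3]
6. Box (not q or not p), w1   [Dia-rule on 2: fresh world w1, w0Rw1]
7. not q or not p, w0   [Box-rule on 6 via w1Rw0]
8. not q or not p, w1   [Box-rule on 6 via w1Rw1]
9. not p, w0   [or-rule on 7 (branches; this branch)]
Accessibility: w0Rw0, w0Rw1, w1Rw0, w1Rw1
Branch closes: p and not p both at w0.
Every branch closes (one shown): valid in S5.
S4-tableau for the negation not (Dia Box (not q or not p) implies (not q or not p)):
1. not (Dia Box (not q or not p) implies (not q or not p)), w0
2. Dia Box (not q or not p), w0   [neg-implies-rule on 1]
3. not (not q or not p), w0   [neg-implies-rule on 1]
4. q, w0   [neg-or-rule on 3]
5. p, w0   [neg-or-rule on 3]
6. Box (not q or not p), w1   [Dia-rule on 2: fresh world w1, w0Rw1]
7. not q or not p, w1   [Box-rule on 6 via w1Rw1]
8. not p, w1   [or-rule on 7 (branches; this branch)]
Accessibility: w0Rw0, w0Rw1, w1Rw1
Complete open branch: countermodel on an S4-frame, so not valid in S4, nor in K, T (the same frame is also a K-frame and a T-frame).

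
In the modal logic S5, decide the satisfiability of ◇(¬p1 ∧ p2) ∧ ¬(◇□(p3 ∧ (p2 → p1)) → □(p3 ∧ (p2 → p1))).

No, unsatisfiable

1. ◇(¬p1 ∧ p2) ∧ ¬(◇□(p3 ∧ (p2 → p1)) → □(p3 ∧ (p2 → p1))), 0
2. ◇(¬p1 ∧ p2), 0
3. ¬(◇□(p3 ∧ (p2 → p1)) → □(p3 ∧ (p2 → p1))), 0
4. ◇□(p3 ∧ (p2 → p1)), 0
5. ¬□(p3 ∧ (p2 → p1)), 0
6. ¬p1 ∧ p2, 1
7. ¬p1, 1
8. p2, 1
9. □(p3 ∧ (p2 → p1)), 2
10. p3 ∧ (p2 → p1), 0
11. p3, 0
12. p2 → p1, 0
13. p3 ∧ (p2 → p1), 1
14. p3, 1
15. p2 → p1, 1
16. p3 ∧ (p2 → p1), 2
17. p3, 2
18. p2 → p1, 2
19. p1, 0
20. p1, 1
Accessibility: 0R0, 0R1, 0R2, 1R0, 1R1, 1R2, 2R0, 2R1, 2R2
Branch closes: p1 and ¬p1 both at 1.
(One branch shown.) All branches close.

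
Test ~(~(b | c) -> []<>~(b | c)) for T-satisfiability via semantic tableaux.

Satisfiable (open branch found)

1. ~(~(b | c) -> []<>~(b | c)), w0
2. ~(b | c), w0
3. ~[]<>~(b | c), w0
4. ~b, w0
5. ~c, w0
6. ~<>~(b | c), w1
7. b | c, w1
8. c, w1
Accessibility: w0Rw0, w0Rw1, w1Rw1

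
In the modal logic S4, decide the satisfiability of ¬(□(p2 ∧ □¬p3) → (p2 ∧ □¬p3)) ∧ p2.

Unsatisfiable (every branch closes)

1. ¬(□(p2 ∧ □¬p3) → (p2 ∧ □¬p3)) ∧ p2, w0
2. ¬(□(p2 ∧ □¬p3) → (p2 ∧ □¬p3)), w0
3. p2, w0
4. □(p2 ∧ □¬p3), w0
5. ¬(p2 ∧ □¬p3), w0
6. p2 ∧ □¬p3, w0
7. □¬p3, w0
8. ¬p3, w0
9. ¬□¬p3, w0
10. p3, w1
11. p2 ∧ □¬p3, w1
12. p2, w1
13. □¬p3, w1
14. ¬p3, w1
Accessibility: w0Rw0, w0Rw1, w1Rw1
Branch closes: p3 and ¬p3 both at w1.
(One branch shown.) All branches close.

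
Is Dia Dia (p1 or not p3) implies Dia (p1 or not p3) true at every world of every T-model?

Tableau for the negation not (Dia Dia (p1 or not p3) implies Dia (p1 or not p3)):
1. not (Dia Dia (p1 or not p3) implies Dia (p1 or not p3)), u
2. Dia Dia (p1 or not p3), u
3. not Dia (p1 or not p3), u
4. not (p1 or not p3), u
5. not p1, u
6. p3, u
7. Dia (p1 or not p3), v
8. not (p1 or not p3), v
9. not p1, v
10. p3, v
11. p1 or not p3, w
12. not p3, w
Accessibility: uRu, uRv, vRv, vRw, wRw
The negation has an open branch (countermodel exists).

No, not valid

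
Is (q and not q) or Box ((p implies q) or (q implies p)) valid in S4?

Valid

Tableau for the negation not ((q and not q) or Box ((p implies q) or (q implies p))):
1. not ((q and not q) or Box ((p implies q) or (q implies p))), 0
2. not (q and not q), 0   [neg-or-rule on 1]
3. not Box ((p implies q) or (q implies p)), 0   [neg-or-rule on 1]
4. q, 0   [neg-and-rule on 2 (branches; this branch)]
5. not ((p implies q) or (q implies p)), 1   [neg-Box-rule on 3: fresh world 1, 0R1]
6. not (p implies q), 1   [neg-or-rule on 5]
7. not (q implies p), 1   [neg-or-rule on 5]
8. p, 1   [neg-implies-rule on 6]
9. not q, 1   [neg-implies-rule on 6]
10. q, 1   [neg-implies-rule on 7]
11. not p, 1   [neg-implies-rule on 7]
Accessibility: 0R0, 0R1, 1R1
Branch closes: q and not q both at 1.
Every branch of the negation's tableau closes; the branch above is one of them.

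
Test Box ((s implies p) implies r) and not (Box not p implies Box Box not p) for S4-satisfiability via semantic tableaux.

1. Box ((s implies p) implies r) and not (Box not p implies Box Box not p), 0
2. Box ((s implies p) implies r), 0
3. not (Box not p implies Box Box not p), 0
4. Box not p, 0
5. not Box Box not p, 0
6. (s implies p) implies r, 0
7. not p, 0
8. not (s implies p), 0
9. s, 0
10. not Box not p, 1
11. (s implies p) implies r, 1
12. not p, 1
13. not (s implies p), 1
14. s, 1
15. p, 2
16. (s implies p) implies r, 2
17. not p, 2
Accessibility: 0R0, 0R1, 0R2, 1R1, 1R2, 2R2
Branch closes: p and not p both at 2.
(One branch shown.) All branches close.

No, unsatisfiable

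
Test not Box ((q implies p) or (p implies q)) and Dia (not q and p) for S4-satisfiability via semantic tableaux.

No, unsatisfiable

1. not Box ((q implies p) or (p implies q)) and Dia (not q and p), w0
2. not Box ((q implies p) or (p implies q)), w0
3. Dia (not q and p), w0
4. not ((q implies p) or (p implies q)), w1
5. not (q implies p), w1
6. not (p implies q), w1
7. q, w1
8. not p, w1
9. p, w1
10. not q, w1
Accessibility: w0Rw0, w0Rw1, w1Rw1
Branch closes: p and not p both at w1.
All branches of the tableau close; one closing branch shown above.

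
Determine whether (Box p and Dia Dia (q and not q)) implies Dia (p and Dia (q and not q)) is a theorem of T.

Tableau for the negation not ((Box p and Dia Dia (q and not q)) implies Dia (p and Dia (q and not q))):
1. not ((Box p and Dia Dia (q and not q)) implies Dia (p and Dia (q and not q))), u
2. Box p and Dia Dia (q and not q), u   [neg-implies-rule on 1]
3. not Dia (p and Dia (q and not q)), u   [neg-implies-rule on 1]
4. Box p, u   [and-rule on 2]
5. Dia Dia (q and not q), u   [and-rule on 2]
6. not (p and Dia (q and not q)), u   [neg-Dia-rule on 3 via uRu]
7. p, u   [Box-rule on 4 via uRu]
8. not Dia (q and not q), u   [neg-and-rule on 6 (branches; this branch)]
9. not (q and not q), u   [neg-Dia-rule on 8 via uRu]
10. q, u   [neg-and-rule on 9 (branches; this branch)]
11. Dia (q and not q), v   [Dia-rule on 5: fresh world v, uRv]
12. not (p and Dia (q and not q)), v   [neg-Dia-rule on 3 via uRv]
13. p, v   [Box-rule on 4 via uRv]
14. not (q and not q), v   [neg-Dia-rule on 8 via uRv]
15. not Dia (q and not q), v   [neg-and-rule on 12 (branches; this branch)]
16. q, v   [neg-and-rule on 14 (branches; this branch)]
17. q and not q, w   [Dia-rule on 11: fresh world w, vRw]
18. q, w   [and-rule on 17]
19. not q, w   [and-rule on 17]
Accessibility: uRu, uRv, vRv, vRw, wRw
Branch closes: q and not q both at w.
Every branch of the negation's tableau closes; the branch above is one of them.

Valid in T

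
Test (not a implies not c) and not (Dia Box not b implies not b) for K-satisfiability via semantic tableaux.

Yes, satisfiable

1. (not a implies not c) and not (Dia Box not b implies not b), w0
2. not a implies not c, w0
3. not (Dia Box not b implies not b), w0
4. Dia Box not b, w0
5. b, w0
6. not c, w0
7. Box not b, w1
Accessibility: w0Rw1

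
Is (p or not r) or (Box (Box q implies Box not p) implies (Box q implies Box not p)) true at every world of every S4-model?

Yes, valid

Tableau for the negation not ((p or not r) or (Box (Box q implies Box not p) implies (Box q implies Box not p))):
1. not ((p or not r) or (Box (Box q implies Box not p) implies (Box q implies Box not p))), u
2. not (p or not r), u
3. not (Box (Box q implies Box not p) implies (Box q implies Box not p)), u
4. not p, u
5. r, u
6. Box (Box q implies Box not p), u
7. not (Box q implies Box not p), u
8. Box q, u
9. not Box not p, u
10. Box q implies Box not p, u
11. q, u
12. not Box q, u
13. p, v
14. Box q implies Box not p, v
15. q, v
16. not Box q, v
17. not q, w
18. Box q implies Box not p, w
19. q, w
Accessibility: uRu, uRv, uRw, vRv, wRw
Branch closes: q and not q both at w.
Every branch of the negation's tableau closes; the branch above is one of them.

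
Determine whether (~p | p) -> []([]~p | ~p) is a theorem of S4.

Not valid

Tableau for the negation ~((~p | p) -> []([]~p | ~p)):
1. ~((~p | p) -> []([]~p | ~p)), 0
2. ~p | p, 0
3. ~[]([]~p | ~p), 0
4. p, 0
5. ~([]~p | ~p), 1
6. ~[]~p, 1
7. p, 1
8. p, 2
Accessibility: 0R0, 0R1, 0R2, 1R1, 1R2, 2R2
The negation has an open branch (countermodel exists).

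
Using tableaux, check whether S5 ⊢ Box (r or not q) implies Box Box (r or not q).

Valid in S5

Tableau for the negation not (Box (r or not q) implies Box Box (r or not q)):
1. not (Box (r or not q) implies Box Box (r or not q)), 0
2. Box (r or not q), 0
3. not Box Box (r or not q), 0
4. r or not q, 0
5. not q, 0
6. not Box (r or not q), 1
7. r or not q, 1
8. not q, 1
9. not (r or not q), 2
10. not r, 2
11. q, 2
12. r or not q, 2
13. not q, 2
Accessibility: 0R0, 0R1, 0R2, 1R0, 1R1, 1R2, 2R0, 2R1, 2R2
Branch closes: q and not q both at 2.
All branches of the negation close; one closing branch shown above.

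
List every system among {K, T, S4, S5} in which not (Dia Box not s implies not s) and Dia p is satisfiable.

K, T, S4

S4-tableau for the formula:
1. not (Dia Box not s implies not s) and Dia p, u
2. not (Dia Box not s implies not s), u
3. Dia p, u
4. Dia Box not s, u
5. s, u
6. p, v
7. Box not s, w
8. not s, w
Accessibility: uRu, uRv, uRw, vRv, wRw
Complete open branch: satisfiable in S4, hence also in K, T (this S4-model is also a K-model and a T-model).
S5-tableau for the formula:
1. not (Dia Box not s implies not s) and Dia p, u
2. not (Dia Box not s implies not s), u
3. Dia p, u
4. Dia Box not s, u
5. s, u
6. p, v
7. Box not s, w
8. not s, u
Accessibility: uRu, uRv, uRw, vRu, vRv, vRw, wRu, wRv, wRw
Branch closes: s and not s both at u.
Every branch closes (one shown): unsatisfiable in S5.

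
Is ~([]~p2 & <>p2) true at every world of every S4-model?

Valid

Tableau for the negation []~p2 & <>p2:
1. []~p2 & <>p2, 0
2. []~p2, 0
3. <>p2, 0
4. ~p2, 0
5. p2, 1
6. ~p2, 1
Accessibility: 0R0, 0R1, 1R1
Branch closes: p2 and ~p2 both at 1.
Every branch of the negation's tableau closes; the branch above is one of them.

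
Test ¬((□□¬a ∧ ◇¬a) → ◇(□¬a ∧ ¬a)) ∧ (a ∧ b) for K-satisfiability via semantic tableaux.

No, unsatisfiable

1. ¬((□□¬a ∧ ◇¬a) → ◇(□¬a ∧ ¬a)) ∧ (a ∧ b), w0
2. ¬((□□¬a ∧ ◇¬a) → ◇(□¬a ∧ ¬a)), w0
3. a ∧ b, w0
4. □□¬a ∧ ◇¬a, w0
5. ¬◇(□¬a ∧ ¬a), w0
6. a, w0
7. b, w0
8. □□¬a, w0
9. ◇¬a, w0
10. ¬a, w1
11. ¬(□¬a ∧ ¬a), w1
12. □¬a, w1
13. ¬□¬a, w1
14. a, w2
15. ¬a, w2
Accessibility: w0Rw1, w1Rw2
Branch closes: a and ¬a both at w2.
Every branch closes; the branch above is one of them.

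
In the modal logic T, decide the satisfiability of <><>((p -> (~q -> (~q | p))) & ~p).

Satisfiable (open branch found)

1. <><>((p -> (~q -> (~q | p))) & ~p), 0
2. <>((p -> (~q -> (~q | p))) & ~p), 1   [<>-rule on 1: fresh world 1, 0R1]
3. (p -> (~q -> (~q | p))) & ~p, 2   [<>-rule on 2: fresh world 2, 1R2]
4. p -> (~q -> (~q | p)), 2   [&-rule on 3]
5. ~p, 2   [&-rule on 3]
6. ~q -> (~q | p), 2   [->-rule on 4 (branches; this branch)]
7. ~q | p, 2   [->-rule on 6 (branches; this branch)]
8. ~q, 2   [|-rule on 7 (branches; this branch)]
Accessibility: 0R0, 0R1, 1R1, 1R2, 2R2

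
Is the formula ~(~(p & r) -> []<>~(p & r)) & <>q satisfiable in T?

Satisfiable

1. ~(~(p & r) -> []<>~(p & r)) & <>q, w0
2. ~(~(p & r) -> []<>~(p & r)), w0
3. <>q, w0
4. ~(p & r), w0
5. ~[]<>~(p & r), w0
6. ~r, w0
7. q, w1
8. ~<>~(p & r), w2
9. p & r, w2
10. p, w2
11. r, w2
Accessibility: w0Rw0, w0Rw1, w0Rw2, w1Rw1, w2Rw2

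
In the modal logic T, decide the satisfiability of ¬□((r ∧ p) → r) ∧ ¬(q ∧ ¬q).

1. ¬□((r ∧ p) → r) ∧ ¬(q ∧ ¬q), 0
2. ¬□((r ∧ p) → r), 0
3. ¬(q ∧ ¬q), 0
4. q, 0
5. ¬((r ∧ p) → r), 1
6. r ∧ p, 1
7. ¬r, 1
8. r, 1
9. p, 1
Accessibility: 0R0, 0R1, 1R1
Branch closes: r and ¬r both at 1.
All branches of the tableau close; one closing branch shown above.

Unsatisfiable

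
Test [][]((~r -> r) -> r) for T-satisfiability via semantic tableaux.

Yes, satisfiable

1. [][]((~r -> r) -> r), 0
2. []((~r -> r) -> r), 0   [[]-rule on 1 via 0R0]
3. (~r -> r) -> r, 0   [[]-rule on 2 via 0R0]
4. r, 0   [->-rule on 3 (branches; this branch)]
Accessibility: 0R0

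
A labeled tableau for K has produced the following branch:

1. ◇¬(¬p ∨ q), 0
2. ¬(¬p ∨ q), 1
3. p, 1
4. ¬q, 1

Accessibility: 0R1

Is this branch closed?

No world carries both an atom and its negation.

Open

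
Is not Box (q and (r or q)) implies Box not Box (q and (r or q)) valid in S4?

Tableau for the negation not (not Box (q and (r or q)) implies Box not Box (q and (r or q))):
1. not (not Box (q and (r or q)) implies Box not Box (q and (r or q))), w0
2. not Box (q and (r or q)), w0
3. not Box not Box (q and (r or q)), w0
4. not (q and (r or q)), w1
5. not (r or q), w1
6. not r, w1
7. not q, w1
8. Box (q and (r or q)), w2
9. q and (r or q), w2
10. q, w2
11. r or q, w2
Accessibility: w0Rw0, w0Rw1, w0Rw2, w1Rw1, w2Rw2
The negation has an open branch (countermodel exists).

No, not valid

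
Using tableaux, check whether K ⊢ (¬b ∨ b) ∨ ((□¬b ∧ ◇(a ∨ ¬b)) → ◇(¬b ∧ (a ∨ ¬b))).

Valid in K

Tableau for the negation ¬((¬b ∨ b) ∨ ((□¬b ∧ ◇(a ∨ ¬b)) → ◇(¬b ∧ (a ∨ ¬b)))):
1. ¬((¬b ∨ b) ∨ ((□¬b ∧ ◇(a ∨ ¬b)) → ◇(¬b ∧ (a ∨ ¬b)))), 0
2. ¬(¬b ∨ b), 0
3. ¬((□¬b ∧ ◇(a ∨ ¬b)) → ◇(¬b ∧ (a ∨ ¬b))), 0
4. b, 0
5. ¬b, 0
Branch closes: b and ¬b both at 0.
Every branch of the negation's tableau closes; the branch above is one of them.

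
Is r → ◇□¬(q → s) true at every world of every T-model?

Tableau for the negation ¬(r → ◇□¬(q → s)):
1. ¬(r → ◇□¬(q → s)), w0
2. r, w0   [¬→-rule on 1]
3. ¬◇□¬(q → s), w0   [¬→-rule on 1]
4. ¬□¬(q → s), w0   [¬◇-rule on 3 via w0Rw0]
5. q → s, w1   [¬□-rule on 4: fresh world w1, w0Rw1]
6. ¬□¬(q → s), w1   [¬◇-rule on 3 via w0Rw1]
7. s, w1   [→-rule on 5 (branches; this branch)]
8. q → s, w2   [¬□-rule on 6: fresh world w2, w1Rw2]
9. s, w2   [→-rule on 8 (branches; this branch)]
Accessibility: w0Rw0, w0Rw1, w1Rw1, w1Rw2, w2Rw2
The negation has an open branch (countermodel exists).

No, not valid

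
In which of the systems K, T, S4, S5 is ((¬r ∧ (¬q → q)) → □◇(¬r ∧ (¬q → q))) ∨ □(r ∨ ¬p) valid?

S5

S4-tableau for the negation ¬(((¬r ∧ (¬q → q)) → □◇(¬r ∧ (¬q → q))) ∨ □(r ∨ ¬p)):
1. ¬(((¬r ∧ (¬q → q)) → □◇(¬r ∧ (¬q → q))) ∨ □(r ∨ ¬p)), u
2. ¬((¬r ∧ (¬q → q)) → □◇(¬r ∧ (¬q → q))), u
3. ¬□(r ∨ ¬p), u
4. ¬r ∧ (¬q → q), u
5. ¬□◇(¬r ∧ (¬q → q)), u
6. ¬r, u
7. ¬q → q, u
8. q, u
9. ¬(r ∨ ¬p), v
10. ¬r, v
11. p, v
12. ¬◇(¬r ∧ (¬q → q)), w
13. ¬(¬r ∧ (¬q → q)), w
14. ¬(¬q → q), w
15. ¬q, w
Accessibility: uRu, uRv, uRw, vRv, wRw
Complete open branch: countermodel on an S4-frame, so not valid in S4, nor in K, T (the same frame is also a K-frame and a T-frame).
S5-tableau for the negation ¬(((¬r ∧ (¬q → q)) → □◇(¬r ∧ (¬q → q))) ∨ □(r ∨ ¬p)):
1. ¬(((¬r ∧ (¬q → q)) → □◇(¬r ∧ (¬q → q))) ∨ □(r ∨ ¬p)), u
2. ¬((¬r ∧ (¬q → q)) → □◇(¬r ∧ (¬q → q))), u
3. ¬□(r ∨ ¬p), u
4. ¬r ∧ (¬q → q), u
5. ¬□◇(¬r ∧ (¬q → q)), u
6. ¬r, u
7. ¬q → q, u
8. q, u
9. ¬(r ∨ ¬p), v
10. ¬r, v
11. p, v
12. ¬◇(¬r ∧ (¬q → q)), w
13. ¬(¬r ∧ (¬q → q)), u
14. ¬(¬r ∧ (¬q → q)), v
15. ¬(¬r ∧ (¬q → q)), w
16. ¬(¬q → q), u
17. ¬q, u
Accessibility: uRu, uRv, uRw, vRu, vRv, vRw, wRu, wRv, wRw
Branch closes: q and ¬q both at u.
Every branch closes (one shown): valid in S5.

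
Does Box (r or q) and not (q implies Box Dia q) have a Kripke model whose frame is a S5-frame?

Unsatisfiable

1. Box (r or q) and not (q implies Box Dia q), u
2. Box (r or q), u
3. not (q implies Box Dia q), u
4. q, u
5. not Box Dia q, u
6. r or q, u
7. not Dia q, v
8. r or q, v
9. not q, u
Accessibility: uRu, uRv, vRu, vRv
Branch closes: q and not q both at u.
Every branch closes; the branch above is one of them.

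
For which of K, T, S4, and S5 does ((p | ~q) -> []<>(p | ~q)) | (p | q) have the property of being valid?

S4-tableau for the negation ~(((p | ~q) -> []<>(p | ~q)) | (p | q)):
1. ~(((p | ~q) -> []<>(p | ~q)) | (p | q)), 0
2. ~((p | ~q) -> []<>(p | ~q)), 0   [~|-rule on 1]
3. ~(p | q), 0   [~|-rule on 1]
4. p | ~q, 0   [~->-rule on 2]
5. ~[]<>(p | ~q), 0   [~->-rule on 2]
6. ~p, 0   [~|-rule on 3]
7. ~q, 0   [~|-rule on 3]
8. ~<>(p | ~q), 1   [~[]-rule on 5: fresh world 1, 0R1]
9. ~(p | ~q), 1   [~<>-rule on 8 via 1R1]
10. ~p, 1   [~|-rule on 9]
11. q, 1   [~|-rule on 9]
Accessibility: 0R0, 0R1, 1R1
Complete open branch: countermodel on an S4-frame, so not valid in S4, nor in K, T (the same frame is also a K-frame and a T-frame).
S5-tableau for the negation ~(((p | ~q) -> []<>(p | ~q)) | (p | q)):
1. ~(((p | ~q) -> []<>(p | ~q)) | (p | q)), 0
2. ~((p | ~q) -> []<>(p | ~q)), 0   [~|-rule on 1]
3. ~(p | q), 0   [~|-rule on 1]
4. p | ~q, 0   [~->-rule on 2]
5. ~[]<>(p | ~q), 0   [~->-rule on 2]
6. ~p, 0   [~|-rule on 3]
7. ~q, 0   [~|-rule on 3]
8. ~<>(p | ~q), 1   [~[]-rule on 5: fresh world 1, 0R1]
9. ~(p | ~q), 0   [~<>-rule on 8 via 1R0]
10. q, 0   [~|-rule on 9]
Accessibility: 0R0, 0R1, 1R0, 1R1
Branch closes: q and ~q both at 0.
Every branch closes (one shown): valid in S5.

S5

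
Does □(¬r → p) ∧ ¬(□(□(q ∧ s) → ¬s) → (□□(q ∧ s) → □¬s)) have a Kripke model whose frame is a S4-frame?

1. □(¬r → p) ∧ ¬(□(□(q ∧ s) → ¬s) → (□□(q ∧ s) → □¬s)), w0
2. □(¬r → p), w0   [∧-rule on 1]
3. ¬(□(□(q ∧ s) → ¬s) → (□□(q ∧ s) → □¬s)), w0   [∧-rule on 1]
4. □(□(q ∧ s) → ¬s), w0   [¬→-rule on 3]
5. ¬(□□(q ∧ s) → □¬s), w0   [¬→-rule on 3]
6. □□(q ∧ s), w0   [¬→-rule on 5]
7. ¬□¬s, w0   [¬→-rule on 5]
8. ¬r → p, w0   [□-rule on 2 via w0Rw0]
9. □(q ∧ s) → ¬s, w0   [□-rule on 4 via w0Rw0]
10. □(q ∧ s), w0   [□-rule on 6 via w0Rw0]
11. q ∧ s, w0   [□-rule on 10 via w0Rw0]
12. q, w0   [∧-rule on 11]
13. s, w0   [∧-rule on 11]
14. p, w0   [→-rule on 8 (branches; this branch)]
15. ¬□(q ∧ s), w0   [→-rule on 9 (branches; this branch)]
16. s, w1   [¬□-rule on 7: fresh world w1, w0Rw1]
17. ¬r → p, w1   [□-rule on 2 via w0Rw1]
18. □(q ∧ s) → ¬s, w1   [□-rule on 4 via w0Rw1]
19. □(q ∧ s), w1   [□-rule on 6 via w0Rw1]
20. q ∧ s, w1   [□-rule on 10 via w0Rw1]
21. q, w1   [∧-rule on 20]
22. p, w1   [→-rule on 17 (branches; this branch)]
23. ¬□(q ∧ s), w1   [→-rule on 18 (branches; this branch)]
24. ¬(q ∧ s), w2   [¬□-rule on 15: fresh world w2, w0Rw2]
25. ¬r → p, w2   [□-rule on 2 via w0Rw2]
26. □(q ∧ s) → ¬s, w2   [□-rule on 4 via w0Rw2]
27. □(q ∧ s), w2   [□-rule on 6 via w0Rw2]
28. q ∧ s, w2   [□-rule on 10 via w0Rw2]
29. q, w2   [∧-rule on 28]
30. s, w2   [∧-rule on 28]
31. ¬s, w2   [¬∧-rule on 24 (branches; this branch)]
Accessibility: w0Rw0, w0Rw1, w0Rw2, w1Rw1, w2Rw2
Branch closes: s and ¬s both at w2.
Every branch closes; the branch above is one of them.

No, unsatisfiable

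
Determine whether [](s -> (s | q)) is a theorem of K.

Yes, valid

Tableau for the negation ~[](s -> (s | q)):
1. ~[](s -> (s | q)), 0
2. ~(s -> (s | q)), 1
3. s, 1
4. ~(s | q), 1
5. ~s, 1
6. ~q, 1
Accessibility: 0R1
Branch closes: s and ~s both at 1.
All branches of the negation close; one closing branch shown above.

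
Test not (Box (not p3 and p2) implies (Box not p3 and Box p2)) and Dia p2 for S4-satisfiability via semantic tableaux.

Unsatisfiable (every branch closes)

1. not (Box (not p3 and p2) implies (Box not p3 and Box p2)) and Dia p2, w0
2. not (Box (not p3 and p2) implies (Box not p3 and Box p2)), w0
3. Dia p2, w0
4. Box (not p3 and p2), w0
5. not (Box not p3 and Box p2), w0
6. not p3 and p2, w0
7. not p3, w0
8. p2, w0
9. not Box p2, w0
10. p2, w1
11. not p3 and p2, w1
12. not p3, w1
13. not p2, w2
14. not p3 and p2, w2
15. not p3, w2
16. p2, w2
Accessibility: w0Rw0, w0Rw1, w0Rw2, w1Rw1, w2Rw2
Branch closes: p2 and not p2 both at w2.
(One branch shown.) All branches close.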